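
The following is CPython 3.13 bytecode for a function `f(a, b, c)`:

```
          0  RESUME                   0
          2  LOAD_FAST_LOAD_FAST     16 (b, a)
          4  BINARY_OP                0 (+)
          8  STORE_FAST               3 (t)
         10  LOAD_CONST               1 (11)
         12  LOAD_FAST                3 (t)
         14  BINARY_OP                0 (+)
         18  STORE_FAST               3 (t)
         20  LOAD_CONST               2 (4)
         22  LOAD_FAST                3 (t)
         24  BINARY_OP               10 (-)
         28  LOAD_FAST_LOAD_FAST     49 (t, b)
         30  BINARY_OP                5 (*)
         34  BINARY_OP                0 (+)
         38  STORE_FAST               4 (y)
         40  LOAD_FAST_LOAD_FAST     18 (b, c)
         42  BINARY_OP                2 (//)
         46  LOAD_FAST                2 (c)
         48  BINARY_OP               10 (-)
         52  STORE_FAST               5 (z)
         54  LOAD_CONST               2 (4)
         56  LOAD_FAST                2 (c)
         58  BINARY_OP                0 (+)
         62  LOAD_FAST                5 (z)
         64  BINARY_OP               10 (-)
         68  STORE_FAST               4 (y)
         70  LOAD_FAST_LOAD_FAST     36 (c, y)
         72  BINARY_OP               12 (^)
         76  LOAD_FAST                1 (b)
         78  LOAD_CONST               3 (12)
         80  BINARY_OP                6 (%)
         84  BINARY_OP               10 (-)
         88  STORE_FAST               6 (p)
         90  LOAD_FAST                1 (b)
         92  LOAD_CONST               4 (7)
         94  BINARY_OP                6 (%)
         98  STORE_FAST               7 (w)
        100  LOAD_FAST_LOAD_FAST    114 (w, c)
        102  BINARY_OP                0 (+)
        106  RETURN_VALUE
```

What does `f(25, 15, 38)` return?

39

LOAD_FAST_LOAD_FAST b,a → push 15,25. Stack: [15, 25]
BINARY_OP + → 15 + 25 = 40. Stack: [40]
STORE_FAST t → t=40. Stack: []
LOAD_CONST → push 11. Stack: [11]
LOAD_FAST t → push 40. Stack: [11, 40]
BINARY_OP + → 11 + 40 = 51. Stack: [51]
STORE_FAST t → t=51. Stack: []
LOAD_CONST → push 4. Stack: [4]
LOAD_FAST t → push 51. Stack: [4, 51]
BINARY_OP - → 4 - 51 = -47. Stack: [-47]
LOAD_FAST_LOAD_FAST t,b → push 51,15. Stack: [-47, 51, 15]
BINARY_OP * → 51 * 15 = 765. Stack: [-47, 765]
BINARY_OP + → -47 + 765 = 718. Stack: [718]
STORE_FAST y → y=718. Stack: []
LOAD_FAST_LOAD_FAST b,c → push 15,38. Stack: [15, 38]
BINARY_OP // → 15 // 38 = 0. Stack: [0]
LOAD_FAST c → push 38. Stack: [0, 38]
BINARY_OP - → 0 - 38 = -38. Stack: [-38]
STORE_FAST z → z=-38. Stack: []
LOAD_CONST → push 4. Stack: [4]
LOAD_FAST c → push 38. Stack: [4, 38]
BINARY_OP + → 4 + 38 = 42. Stack: [42]
LOAD_FAST z → push -38. Stack: [42, -38]
BINARY_OP - → 42 - -38 = 80. Stack: [80]
STORE_FAST y → y=80. Stack: []
LOAD_FAST_LOAD_FAST c,y → push 38,80. Stack: [38, 80]
BINARY_OP ^ → 38 ^ 80 = 118. Stack: [118]
LOAD_FAST b → push 15. Stack: [118, 15]
LOAD_CONST → push 12. Stack: [118, 15, 12]
BINARY_OP % → 15 % 12 = 3. Stack: [118, 3]
BINARY_OP - → 118 - 3 = 115. Stack: [115]
STORE_FAST p → p=115. Stack: []
LOAD_FAST b → push 15. Stack: [15]
LOAD_CONST → push 7. Stack: [15, 7]
BINARY_OP % → 15 % 7 = 1. Stack: [1]
STORE_FAST w → w=1. Stack: []
LOAD_FAST_LOAD_FAST w,c → push 1,38. Stack: [1, 38]
BINARY_OP + → 1 + 38 = 39. Stack: [39]
RETURN_VALUE → return 39.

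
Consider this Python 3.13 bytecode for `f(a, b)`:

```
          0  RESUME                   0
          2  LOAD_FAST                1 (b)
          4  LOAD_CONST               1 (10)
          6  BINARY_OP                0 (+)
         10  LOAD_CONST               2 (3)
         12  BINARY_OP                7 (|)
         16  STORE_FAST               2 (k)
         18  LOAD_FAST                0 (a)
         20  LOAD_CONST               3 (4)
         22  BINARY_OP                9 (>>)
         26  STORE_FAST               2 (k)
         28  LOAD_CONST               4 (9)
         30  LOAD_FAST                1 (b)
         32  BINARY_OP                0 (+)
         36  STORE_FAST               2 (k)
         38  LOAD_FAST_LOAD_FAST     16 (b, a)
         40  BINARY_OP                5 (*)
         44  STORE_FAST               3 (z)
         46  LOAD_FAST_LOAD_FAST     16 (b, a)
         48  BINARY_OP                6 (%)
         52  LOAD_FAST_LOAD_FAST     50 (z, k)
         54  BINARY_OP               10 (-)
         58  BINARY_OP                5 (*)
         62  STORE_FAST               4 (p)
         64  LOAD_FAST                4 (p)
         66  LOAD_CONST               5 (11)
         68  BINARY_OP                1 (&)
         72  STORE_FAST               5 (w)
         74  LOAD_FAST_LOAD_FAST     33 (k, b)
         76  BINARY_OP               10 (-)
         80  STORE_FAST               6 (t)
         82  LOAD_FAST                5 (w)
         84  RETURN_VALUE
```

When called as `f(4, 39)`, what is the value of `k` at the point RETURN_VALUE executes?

48

LOAD_FAST b → push 39. Stack: [39]
LOAD_CONST → push 10. Stack: [39, 10]
BINARY_OP + → 39 + 10 = 49. Stack: [49]
LOAD_CONST → push 3. Stack: [49, 3]
BINARY_OP | → 49 | 3 = 51. Stack: [51]
STORE_FAST k → k=51. Stack: []
LOAD_FAST a → push 4. Stack: [4]
LOAD_CONST → push 4. Stack: [4, 4]
BINARY_OP >> → 4 >> 4 = 0. Stack: [0]
STORE_FAST k → k=0. Stack: []
LOAD_CONST → push 9. Stack: [9]
LOAD_FAST b → push 39. Stack: [9, 39]
BINARY_OP + → 9 + 39 = 48. Stack: [48]
STORE_FAST k → k=48. Stack: []
LOAD_FAST_LOAD_FAST b,a → push 39,4. Stack: [39, 4]
BINARY_OP * → 39 * 4 = 156. Stack: [156]
STORE_FAST z → z=156. Stack: []
LOAD_FAST_LOAD_FAST b,a → push 39,4. Stack: [39, 4]
BINARY_OP % → 39 % 4 = 3. Stack: [3]
LOAD_FAST_LOAD_FAST z,k → push 156,48. Stack: [3, 156, 48]
BINARY_OP - → 156 - 48 = 108. Stack: [3, 108]
BINARY_OP * → 3 * 108 = 324. Stack: [324]
STORE_FAST p → p=324. Stack: []
LOAD_FAST p → push 324. Stack: [324]
LOAD_CONST → push 11. Stack: [324, 11]
BINARY_OP & → 324 & 11 = 0. Stack: [0]
STORE_FAST w → w=0. Stack: []
LOAD_FAST_LOAD_FAST k,b → push 48,39. Stack: [48, 39]
BINARY_OP - → 48 - 39 = 9. Stack: [9]
STORE_FAST t → t=9. Stack: []
LOAD_FAST w → push 0. Stack: [0]
RETURN_VALUE → return 0.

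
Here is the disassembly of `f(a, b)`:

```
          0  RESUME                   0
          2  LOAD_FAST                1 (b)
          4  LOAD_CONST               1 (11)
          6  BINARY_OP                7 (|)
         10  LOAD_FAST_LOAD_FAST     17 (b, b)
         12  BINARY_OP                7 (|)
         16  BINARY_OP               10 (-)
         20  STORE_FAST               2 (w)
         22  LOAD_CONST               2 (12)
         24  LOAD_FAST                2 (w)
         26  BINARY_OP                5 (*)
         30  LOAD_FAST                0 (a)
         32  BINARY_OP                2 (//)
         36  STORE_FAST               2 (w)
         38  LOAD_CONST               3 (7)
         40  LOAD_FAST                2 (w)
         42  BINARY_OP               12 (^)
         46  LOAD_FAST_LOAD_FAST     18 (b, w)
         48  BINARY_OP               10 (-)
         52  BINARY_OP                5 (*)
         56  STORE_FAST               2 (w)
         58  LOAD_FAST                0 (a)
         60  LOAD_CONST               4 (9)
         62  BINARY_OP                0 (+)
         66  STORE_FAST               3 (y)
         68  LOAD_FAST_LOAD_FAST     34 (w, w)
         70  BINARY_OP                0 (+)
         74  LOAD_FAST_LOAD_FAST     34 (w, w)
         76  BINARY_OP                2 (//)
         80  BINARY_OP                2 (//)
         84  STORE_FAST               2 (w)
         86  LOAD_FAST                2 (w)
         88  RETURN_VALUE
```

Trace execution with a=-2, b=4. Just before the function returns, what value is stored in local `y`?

LOAD_FAST b → push 4. Stack: [4]
LOAD_CONST → push 11. Stack: [4, 11]
BINARY_OP | → 4 | 11 = 15. Stack: [15]
LOAD_FAST_LOAD_FAST b,b → push 4,4. Stack: [15, 4, 4]
BINARY_OP | → 4 | 4 = 4. Stack: [15, 4]
BINARY_OP - → 15 - 4 = 11. Stack: [11]
STORE_FAST w → w=11. Stack: []
LOAD_CONST → push 12. Stack: [12]
LOAD_FAST w → push 11. Stack: [12, 11]
BINARY_OP * → 12 * 11 = 132. Stack: [132]
LOAD_FAST a → push -2. Stack: [132, -2]
BINARY_OP // → 132 // -2 = -66. Stack: [-66]
STORE_FAST w → w=-66. Stack: []
LOAD_CONST → push 7. Stack: [7]
LOAD_FAST w → push -66. Stack: [7, -66]
BINARY_OP ^ → 7 ^ -66 = -71. Stack: [-71]
LOAD_FAST_LOAD_FAST b,w → push 4,-66. Stack: [-71, 4, -66]
BINARY_OP - → 4 - -66 = 70. Stack: [-71, 70]
BINARY_OP * → -71 * 70 = -4970. Stack: [-4970]
STORE_FAST w → w=-4970. Stack: []
LOAD_FAST a → push -2. Stack: [-2]
LOAD_CONST → push 9. Stack: [-2, 9]
BINARY_OP + → -2 + 9 = 7. Stack: [7]
STORE_FAST y → y=7. Stack: []
LOAD_FAST_LOAD_FAST w,w → push -4970,-4970. Stack: [-4970, -4970]
BINARY_OP + → -4970 + -4970 = -9940. Stack: [-9940]
LOAD_FAST_LOAD_FAST w,w → push -4970,-4970. Stack: [-9940, -4970, -4970]
BINARY_OP // → -4970 // -4970 = 1. Stack: [-9940, 1]
BINARY_OP // → -9940 // 1 = -9940. Stack: [-9940]
STORE_FAST w → w=-9940. Stack: []
LOAD_FAST w → push -9940. Stack: [-9940]
RETURN_VALUE → return -9940.

7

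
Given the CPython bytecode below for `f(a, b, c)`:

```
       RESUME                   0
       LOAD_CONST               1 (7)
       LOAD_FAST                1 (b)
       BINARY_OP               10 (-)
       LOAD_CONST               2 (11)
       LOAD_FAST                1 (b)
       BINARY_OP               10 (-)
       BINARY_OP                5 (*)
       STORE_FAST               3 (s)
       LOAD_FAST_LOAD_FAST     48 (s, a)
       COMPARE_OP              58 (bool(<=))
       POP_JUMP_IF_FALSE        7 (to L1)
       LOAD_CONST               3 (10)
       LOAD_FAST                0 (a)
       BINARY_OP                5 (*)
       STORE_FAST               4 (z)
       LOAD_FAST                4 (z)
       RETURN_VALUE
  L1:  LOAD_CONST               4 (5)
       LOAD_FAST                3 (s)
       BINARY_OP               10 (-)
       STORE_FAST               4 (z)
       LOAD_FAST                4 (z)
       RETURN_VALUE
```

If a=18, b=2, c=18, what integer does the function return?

LOAD_CONST → push 7. Stack: [7]
LOAD_FAST b → push 2. Stack: [7, 2]
BINARY_OP - → 7 - 2 = 5. Stack: [5]
LOAD_CONST → push 11. Stack: [5, 11]
LOAD_FAST b → push 2. Stack: [5, 11, 2]
BINARY_OP - → 11 - 2 = 9. Stack: [5, 9]
BINARY_OP * → 5 * 9 = 45. Stack: [45]
STORE_FAST s → s=45. Stack: []
LOAD_FAST_LOAD_FAST s,a → push 45,18. Stack: [45, 18]
COMPARE_OP bool(<=) → 45 vs 18 = False. Stack: [False]
POP_JUMP_IF_FALSE → pop False; jump. Stack: []
LOAD_CONST → push 5. Stack: [5]
LOAD_FAST s → push 45. Stack: [5, 45]
BINARY_OP - → 5 - 45 = -40. Stack: [-40]
STORE_FAST z → z=-40. Stack: []
LOAD_FAST z → push -40. Stack: [-40]
RETURN_VALUE → return -40.

-40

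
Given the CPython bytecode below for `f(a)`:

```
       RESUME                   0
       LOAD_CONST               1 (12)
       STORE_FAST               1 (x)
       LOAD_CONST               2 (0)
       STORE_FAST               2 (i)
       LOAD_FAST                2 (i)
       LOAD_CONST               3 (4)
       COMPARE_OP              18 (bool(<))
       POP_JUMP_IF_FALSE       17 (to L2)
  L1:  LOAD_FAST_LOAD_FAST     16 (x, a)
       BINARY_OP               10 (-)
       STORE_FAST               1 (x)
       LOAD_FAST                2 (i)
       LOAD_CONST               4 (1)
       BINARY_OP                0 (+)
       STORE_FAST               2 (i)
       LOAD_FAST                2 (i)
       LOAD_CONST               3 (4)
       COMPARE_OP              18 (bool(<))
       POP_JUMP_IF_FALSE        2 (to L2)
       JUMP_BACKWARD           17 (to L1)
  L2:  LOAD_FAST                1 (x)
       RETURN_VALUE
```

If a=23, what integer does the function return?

LOAD_CONST → push 12. Stack: [12]
STORE_FAST x → x=12. Stack: []
LOAD_CONST → push 0. Stack: [0]
STORE_FAST i → i=0. Stack: []
LOAD_FAST i → push 0. Stack: [0]
LOAD_CONST → push 4. Stack: [0, 4]
COMPARE_OP bool(<) → 0 vs 4 = True. Stack: [True]
POP_JUMP_IF_FALSE → pop True; no jump. Stack: []
LOAD_FAST_LOAD_FAST x,a → push 12,23. Stack: [12, 23]
BINARY_OP - → 12 - 23 = -11. Stack: [-11]
STORE_FAST x → x=-11. Stack: []
LOAD_FAST i → push 0. Stack: [0]
LOAD_CONST → push 1. Stack: [0, 1]
BINARY_OP + → 0 + 1 = 1. Stack: [1]
STORE_FAST i → i=1. Stack: []
LOAD_FAST i → push 1. Stack: [1]
LOAD_CONST → push 4. Stack: [1, 4]
COMPARE_OP bool(<) → 1 vs 4 = True. Stack: [True]
POP_JUMP_IF_FALSE → pop True; no jump. Stack: []
LOAD_FAST_LOAD_FAST x,a → push -11,23. Stack: [-11, 23]
BINARY_OP - → -11 - 23 = -34. Stack: [-34]
STORE_FAST x → x=-34. Stack: []
LOAD_FAST i → push 1. Stack: [1]
LOAD_CONST → push 1. Stack: [1, 1]
BINARY_OP + → 1 + 1 = 2. Stack: [2]
STORE_FAST i → i=2. Stack: []
LOAD_FAST i → push 2. Stack: [2]
LOAD_CONST → push 4. Stack: [2, 4]
COMPARE_OP bool(<) → 2 vs 4 = True. Stack: [True]
POP_JUMP_IF_FALSE → pop True; no jump. Stack: []
LOAD_FAST_LOAD_FAST x,a → push -34,23. Stack: [-34, 23]
BINARY_OP - → -34 - 23 = -57. Stack: [-57]
STORE_FAST x → x=-57. Stack: []
LOAD_FAST i → push 2. Stack: [2]
LOAD_CONST → push 1. Stack: [2, 1]
BINARY_OP + → 2 + 1 = 3. Stack: [3]
STORE_FAST i → i=3. Stack: []
LOAD_FAST i → push 3. Stack: [3]
LOAD_CONST → push 4. Stack: [3, 4]
COMPARE_OP bool(<) → 3 vs 4 = True. Stack: [True]
POP_JUMP_IF_FALSE → pop True; no jump. Stack: []
LOAD_FAST_LOAD_FAST x,a → push -57,23. Stack: [-57, 23]
BINARY_OP - → -57 - 23 = -80. Stack: [-80]
STORE_FAST x → x=-80. Stack: []
LOAD_FAST i → push 3. Stack: [3]
LOAD_CONST → push 1. Stack: [3, 1]
BINARY_OP + → 3 + 1 = 4. Stack: [4]
STORE_FAST i → i=4. Stack: []
LOAD_FAST i → push 4. Stack: [4]
LOAD_CONST → push 4. Stack: [4, 4]
COMPARE_OP bool(<) → 4 vs 4 = False. Stack: [False]
POP_JUMP_IF_FALSE → pop False; jump. Stack: []
LOAD_FAST x → push -80. Stack: [-80]
RETURN_VALUE → return -80.

-80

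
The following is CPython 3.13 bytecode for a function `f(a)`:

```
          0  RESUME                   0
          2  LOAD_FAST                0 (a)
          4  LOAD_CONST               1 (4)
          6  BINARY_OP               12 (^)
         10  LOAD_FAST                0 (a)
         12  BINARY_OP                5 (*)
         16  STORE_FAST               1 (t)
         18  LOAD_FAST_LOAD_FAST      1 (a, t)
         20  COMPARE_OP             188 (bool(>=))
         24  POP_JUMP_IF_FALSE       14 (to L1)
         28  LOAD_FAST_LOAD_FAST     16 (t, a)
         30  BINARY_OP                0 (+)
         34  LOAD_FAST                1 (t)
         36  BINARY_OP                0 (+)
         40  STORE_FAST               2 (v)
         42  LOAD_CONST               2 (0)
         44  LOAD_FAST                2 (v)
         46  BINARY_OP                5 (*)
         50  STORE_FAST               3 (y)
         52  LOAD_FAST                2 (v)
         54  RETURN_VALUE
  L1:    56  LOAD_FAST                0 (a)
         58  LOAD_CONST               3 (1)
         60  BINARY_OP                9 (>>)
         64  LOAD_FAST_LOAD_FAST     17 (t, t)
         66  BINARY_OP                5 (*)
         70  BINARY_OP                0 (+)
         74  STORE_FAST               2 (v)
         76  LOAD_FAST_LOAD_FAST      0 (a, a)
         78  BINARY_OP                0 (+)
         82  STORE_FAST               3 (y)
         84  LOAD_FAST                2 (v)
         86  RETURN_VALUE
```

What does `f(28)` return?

451598

LOAD_FAST a → push 28. Stack: [28]
LOAD_CONST → push 4. Stack: [28, 4]
BINARY_OP ^ → 28 ^ 4 = 24. Stack: [24]
LOAD_FAST a → push 28. Stack: [24, 28]
BINARY_OP * → 24 * 28 = 672. Stack: [672]
STORE_FAST t → t=672. Stack: []
LOAD_FAST_LOAD_FAST a,t → push 28,672. Stack: [28, 672]
COMPARE_OP bool(>=) → 28 vs 672 = False. Stack: [False]
POP_JUMP_IF_FALSE → pop False; jump. Stack: []
LOAD_FAST a → push 28. Stack: [28]
LOAD_CONST → push 1. Stack: [28, 1]
BINARY_OP >> → 28 >> 1 = 14. Stack: [14]
LOAD_FAST_LOAD_FAST t,t → push 672,672. Stack: [14, 672, 672]
BINARY_OP * → 672 * 672 = 451584. Stack: [14, 451584]
BINARY_OP + → 14 + 451584 = 451598. Stack: [451598]
STORE_FAST v → v=451598. Stack: []
LOAD_FAST_LOAD_FAST a,a → push 28,28. Stack: [28, 28]
BINARY_OP + → 28 + 28 = 56. Stack: [56]
STORE_FAST y → y=56. Stack: []
LOAD_FAST v → push 451598. Stack: [451598]
RETURN_VALUE → return 451598.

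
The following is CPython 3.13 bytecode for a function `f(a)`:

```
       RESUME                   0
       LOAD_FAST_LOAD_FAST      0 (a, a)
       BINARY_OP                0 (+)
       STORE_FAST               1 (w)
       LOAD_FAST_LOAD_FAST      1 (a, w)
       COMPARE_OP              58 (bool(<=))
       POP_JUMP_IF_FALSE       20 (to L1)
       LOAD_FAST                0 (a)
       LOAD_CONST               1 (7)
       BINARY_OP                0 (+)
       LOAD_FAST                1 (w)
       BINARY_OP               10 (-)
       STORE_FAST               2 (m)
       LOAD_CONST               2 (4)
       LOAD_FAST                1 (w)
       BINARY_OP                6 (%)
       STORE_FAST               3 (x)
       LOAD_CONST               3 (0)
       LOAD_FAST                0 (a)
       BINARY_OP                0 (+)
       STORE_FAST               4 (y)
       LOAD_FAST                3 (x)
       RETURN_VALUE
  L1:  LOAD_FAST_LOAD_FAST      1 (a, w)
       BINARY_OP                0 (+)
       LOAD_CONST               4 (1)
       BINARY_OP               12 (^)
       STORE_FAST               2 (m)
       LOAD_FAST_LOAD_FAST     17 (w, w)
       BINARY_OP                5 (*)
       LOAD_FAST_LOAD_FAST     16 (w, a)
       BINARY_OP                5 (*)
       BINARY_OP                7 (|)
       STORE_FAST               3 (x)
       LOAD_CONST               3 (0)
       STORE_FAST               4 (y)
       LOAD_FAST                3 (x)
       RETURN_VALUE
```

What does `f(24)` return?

LOAD_FAST_LOAD_FAST a,a → push 24,24. Stack: [24, 24]
BINARY_OP + → 24 + 24 = 48. Stack: [48]
STORE_FAST w → w=48. Stack: []
LOAD_FAST_LOAD_FAST a,w → push 24,48. Stack: [24, 48]
COMPARE_OP bool(<=) → 24 vs 48 = True. Stack: [True]
POP_JUMP_IF_FALSE → pop True; no jump. Stack: []
LOAD_FAST a → push 24. Stack: [24]
LOAD_CONST → push 7. Stack: [24, 7]
BINARY_OP + → 24 + 7 = 31. Stack: [31]
LOAD_FAST w → push 48. Stack: [31, 48]
BINARY_OP - → 31 - 48 = -17. Stack: [-17]
STORE_FAST m → m=-17. Stack: []
LOAD_CONST → push 4. Stack: [4]
LOAD_FAST w → push 48. Stack: [4, 48]
BINARY_OP % → 4 % 48 = 4. Stack: [4]
STORE_FAST x → x=4. Stack: []
LOAD_CONST → push 0. Stack: [0]
LOAD_FAST a → push 24. Stack: [0, 24]
BINARY_OP + → 0 + 24 = 24. Stack: [24]
STORE_FAST y → y=24. Stack: []
LOAD_FAST x → push 4. Stack: [4]
RETURN_VALUE → return 4.

4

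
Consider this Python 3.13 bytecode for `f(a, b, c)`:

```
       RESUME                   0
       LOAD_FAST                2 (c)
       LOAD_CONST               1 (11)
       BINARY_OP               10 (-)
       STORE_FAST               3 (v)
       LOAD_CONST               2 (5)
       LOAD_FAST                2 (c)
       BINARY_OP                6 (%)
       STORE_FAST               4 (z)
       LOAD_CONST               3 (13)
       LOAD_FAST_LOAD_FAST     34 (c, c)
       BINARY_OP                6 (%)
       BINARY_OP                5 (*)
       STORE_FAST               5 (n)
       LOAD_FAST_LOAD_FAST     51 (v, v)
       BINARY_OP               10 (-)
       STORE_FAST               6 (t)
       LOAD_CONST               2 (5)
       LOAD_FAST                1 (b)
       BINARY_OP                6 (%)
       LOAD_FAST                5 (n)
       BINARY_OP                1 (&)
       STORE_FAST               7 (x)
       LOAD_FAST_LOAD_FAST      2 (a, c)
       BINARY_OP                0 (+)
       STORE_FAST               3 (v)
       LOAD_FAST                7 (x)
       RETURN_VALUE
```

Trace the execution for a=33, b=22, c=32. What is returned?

0

LOAD_FAST c → push 32. Stack: [32]
LOAD_CONST → push 11. Stack: [32, 11]
BINARY_OP - → 32 - 11 = 21. Stack: [21]
STORE_FAST v → v=21. Stack: []
LOAD_CONST → push 5. Stack: [5]
LOAD_FAST c → push 32. Stack: [5, 32]
BINARY_OP % → 5 % 32 = 5. Stack: [5]
STORE_FAST z → z=5. Stack: []
LOAD_CONST → push 13. Stack: [13]
LOAD_FAST_LOAD_FAST c,c → push 32,32. Stack: [13, 32, 32]
BINARY_OP % → 32 % 32 = 0. Stack: [13, 0]
BINARY_OP * → 13 * 0 = 0. Stack: [0]
STORE_FAST n → n=0. Stack: []
LOAD_FAST_LOAD_FAST v,v → push 21,21. Stack: [21, 21]
BINARY_OP - → 21 - 21 = 0. Stack: [0]
STORE_FAST t → t=0. Stack: []
LOAD_CONST → push 5. Stack: [5]
LOAD_FAST b → push 22. Stack: [5, 22]
BINARY_OP % → 5 % 22 = 5. Stack: [5]
LOAD_FAST n → push 0. Stack: [5, 0]
BINARY_OP & → 5 & 0 = 0. Stack: [0]
STORE_FAST x → x=0. Stack: []
LOAD_FAST_LOAD_FAST a,c → push 33,32. Stack: [33, 32]
BINARY_OP + → 33 + 32 = 65. Stack: [65]
STORE_FAST v → v=65. Stack: []
LOAD_FAST x → push 0. Stack: [0]
RETURN_VALUE → return 0.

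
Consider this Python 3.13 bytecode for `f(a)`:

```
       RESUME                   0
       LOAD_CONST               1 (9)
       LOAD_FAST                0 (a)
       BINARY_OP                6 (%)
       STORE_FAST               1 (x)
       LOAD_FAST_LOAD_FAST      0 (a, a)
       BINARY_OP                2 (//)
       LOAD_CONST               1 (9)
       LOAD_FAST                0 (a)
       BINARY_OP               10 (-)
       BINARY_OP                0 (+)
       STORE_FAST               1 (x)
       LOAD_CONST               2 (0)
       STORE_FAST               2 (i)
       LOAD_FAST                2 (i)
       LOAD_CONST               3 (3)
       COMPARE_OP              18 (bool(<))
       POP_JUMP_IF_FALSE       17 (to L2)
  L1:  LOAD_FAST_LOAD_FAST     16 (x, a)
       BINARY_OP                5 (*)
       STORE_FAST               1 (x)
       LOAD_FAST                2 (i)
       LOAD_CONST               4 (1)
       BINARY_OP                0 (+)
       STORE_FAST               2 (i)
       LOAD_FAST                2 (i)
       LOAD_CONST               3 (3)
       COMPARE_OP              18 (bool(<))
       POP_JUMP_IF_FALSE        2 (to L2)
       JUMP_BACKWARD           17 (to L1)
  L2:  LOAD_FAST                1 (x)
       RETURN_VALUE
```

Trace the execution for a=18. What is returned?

LOAD_CONST → push 9. Stack: [9]
LOAD_FAST a → push 18. Stack: [9, 18]
BINARY_OP % → 9 % 18 = 9. Stack: [9]
STORE_FAST x → x=9. Stack: []
LOAD_FAST_LOAD_FAST a,a → push 18,18. Stack: [18, 18]
BINARY_OP // → 18 // 18 = 1. Stack: [1]
LOAD_CONST → push 9. Stack: [1, 9]
LOAD_FAST a → push 18. Stack: [1, 9, 18]
BINARY_OP - → 9 - 18 = -9. Stack: [1, -9]
BINARY_OP + → 1 + -9 = -8. Stack: [-8]
STORE_FAST x → x=-8. Stack: []
LOAD_CONST → push 0. Stack: [0]
STORE_FAST i → i=0. Stack: []
LOAD_FAST i → push 0. Stack: [0]
LOAD_CONST → push 3. Stack: [0, 3]
COMPARE_OP bool(<) → 0 vs 3 = True. Stack: [True]
POP_JUMP_IF_FALSE → pop True; no jump. Stack: []
LOAD_FAST_LOAD_FAST x,a → push -8,18. Stack: [-8, 18]
BINARY_OP * → -8 * 18 = -144. Stack: [-144]
STORE_FAST x → x=-144. Stack: []
LOAD_FAST i → push 0. Stack: [0]
LOAD_CONST → push 1. Stack: [0, 1]
BINARY_OP + → 0 + 1 = 1. Stack: [1]
STORE_FAST i → i=1. Stack: []
LOAD_FAST i → push 1. Stack: [1]
LOAD_CONST → push 3. Stack: [1, 3]
COMPARE_OP bool(<) → 1 vs 3 = True. Stack: [True]
POP_JUMP_IF_FALSE → pop True; no jump. Stack: []
LOAD_FAST_LOAD_FAST x,a → push -144,18. Stack: [-144, 18]
BINARY_OP * → -144 * 18 = -2592. Stack: [-2592]
STORE_FAST x → x=-2592. Stack: []
LOAD_FAST i → push 1. Stack: [1]
LOAD_CONST → push 1. Stack: [1, 1]
BINARY_OP + → 1 + 1 = 2. Stack: [2]
STORE_FAST i → i=2. Stack: []
LOAD_FAST i → push 2. Stack: [2]
LOAD_CONST → push 3. Stack: [2, 3]
COMPARE_OP bool(<) → 2 vs 3 = True. Stack: [True]
POP_JUMP_IF_FALSE → pop True; no jump. Stack: []
LOAD_FAST_LOAD_FAST x,a → push -2592,18. Stack: [-2592, 18]
BINARY_OP * → -2592 * 18 = -46656. Stack: [-46656]
STORE_FAST x → x=-46656. Stack: []
LOAD_FAST i → push 2. Stack: [2]
LOAD_CONST → push 1. Stack: [2, 1]
BINARY_OP + → 2 + 1 = 3. Stack: [3]
STORE_FAST i → i=3. Stack: []
LOAD_FAST i → push 3. Stack: [3]
LOAD_CONST → push 3. Stack: [3, 3]
COMPARE_OP bool(<) → 3 vs 3 = False. Stack: [False]
POP_JUMP_IF_FALSE → pop False; jump. Stack: []
LOAD_FAST x → push -46656. Stack: [-46656]
RETURN_VALUE → return -46656.

-46656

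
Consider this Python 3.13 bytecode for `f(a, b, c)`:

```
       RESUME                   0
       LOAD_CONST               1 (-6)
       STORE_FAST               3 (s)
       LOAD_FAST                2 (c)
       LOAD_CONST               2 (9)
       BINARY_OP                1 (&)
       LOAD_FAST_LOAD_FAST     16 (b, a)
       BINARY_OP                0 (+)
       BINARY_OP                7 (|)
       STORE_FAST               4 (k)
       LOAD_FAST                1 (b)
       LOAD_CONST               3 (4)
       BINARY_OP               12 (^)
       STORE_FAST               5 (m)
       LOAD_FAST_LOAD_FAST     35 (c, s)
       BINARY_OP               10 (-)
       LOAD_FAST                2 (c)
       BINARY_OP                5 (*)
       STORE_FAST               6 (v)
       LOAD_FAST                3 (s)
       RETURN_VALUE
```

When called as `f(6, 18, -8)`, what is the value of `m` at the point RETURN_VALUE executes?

22

LOAD_CONST → push -6. Stack: [-6]
STORE_FAST s → s=-6. Stack: []
LOAD_FAST c → push -8. Stack: [-8]
LOAD_CONST → push 9. Stack: [-8, 9]
BINARY_OP & → -8 & 9 = 8. Stack: [8]
LOAD_FAST_LOAD_FAST b,a → push 18,6. Stack: [8, 18, 6]
BINARY_OP + → 18 + 6 = 24. Stack: [8, 24]
BINARY_OP | → 8 | 24 = 24. Stack: [24]
STORE_FAST k → k=24. Stack: []
LOAD_FAST b → push 18. Stack: [18]
LOAD_CONST → push 4. Stack: [18, 4]
BINARY_OP ^ → 18 ^ 4 = 22. Stack: [22]
STORE_FAST m → m=22. Stack: []
LOAD_FAST_LOAD_FAST c,s → push -8,-6. Stack: [-8, -6]
BINARY_OP - → -8 - -6 = -2. Stack: [-2]
LOAD_FAST c → push -8. Stack: [-2, -8]
BINARY_OP * → -2 * -8 = 16. Stack: [16]
STORE_FAST v → v=16. Stack: []
LOAD_FAST s → push -6. Stack: [-6]
RETURN_VALUE → return -6.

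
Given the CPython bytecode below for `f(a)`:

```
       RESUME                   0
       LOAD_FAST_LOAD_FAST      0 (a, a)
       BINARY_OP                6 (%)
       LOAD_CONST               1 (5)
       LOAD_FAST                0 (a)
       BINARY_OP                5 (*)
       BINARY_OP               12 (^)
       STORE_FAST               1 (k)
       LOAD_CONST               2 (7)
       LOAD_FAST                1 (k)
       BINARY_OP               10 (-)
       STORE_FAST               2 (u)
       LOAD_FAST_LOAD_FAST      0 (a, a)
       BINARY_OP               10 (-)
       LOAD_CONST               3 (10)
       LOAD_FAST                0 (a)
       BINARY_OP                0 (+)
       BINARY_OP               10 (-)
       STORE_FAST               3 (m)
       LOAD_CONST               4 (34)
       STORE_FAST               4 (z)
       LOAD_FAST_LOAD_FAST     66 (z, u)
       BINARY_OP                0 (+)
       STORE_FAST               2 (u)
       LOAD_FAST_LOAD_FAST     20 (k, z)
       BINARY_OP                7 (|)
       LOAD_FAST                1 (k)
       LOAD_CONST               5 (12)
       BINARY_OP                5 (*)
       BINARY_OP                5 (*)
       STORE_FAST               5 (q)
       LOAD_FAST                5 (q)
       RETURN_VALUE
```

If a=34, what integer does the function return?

346800

LOAD_FAST_LOAD_FAST a,a → push 34,34. Stack: [34, 34]
BINARY_OP % → 34 % 34 = 0. Stack: [0]
LOAD_CONST → push 5. Stack: [0, 5]
LOAD_FAST a → push 34. Stack: [0, 5, 34]
BINARY_OP * → 5 * 34 = 170. Stack: [0, 170]
BINARY_OP ^ → 0 ^ 170 = 170. Stack: [170]
STORE_FAST k → k=170. Stack: []
LOAD_CONST → push 7. Stack: [7]
LOAD_FAST k → push 170. Stack: [7, 170]
BINARY_OP - → 7 - 170 = -163. Stack: [-163]
STORE_FAST u → u=-163. Stack: []
LOAD_FAST_LOAD_FAST a,a → push 34,34. Stack: [34, 34]
BINARY_OP - → 34 - 34 = 0. Stack: [0]
LOAD_CONST → push 10. Stack: [0, 10]
LOAD_FAST a → push 34. Stack: [0, 10, 34]
BINARY_OP + → 10 + 34 = 44. Stack: [0, 44]
BINARY_OP - → 0 - 44 = -44. Stack: [-44]
STORE_FAST m → m=-44. Stack: []
LOAD_CONST → push 34. Stack: [34]
STORE_FAST z → z=34. Stack: []
LOAD_FAST_LOAD_FAST z,u → push 34,-163. Stack: [34, -163]
BINARY_OP + → 34 + -163 = -129. Stack: [-129]
STORE_FAST u → u=-129. Stack: []
LOAD_FAST_LOAD_FAST k,z → push 170,34. Stack: [170, 34]
BINARY_OP | → 170 | 34 = 170. Stack: [170]
LOAD_FAST k → push 170. Stack: [170, 170]
LOAD_CONST → push 12. Stack: [170, 170, 12]
BINARY_OP * → 170 * 12 = 2040. Stack: [170, 2040]
BINARY_OP * → 170 * 2040 = 346800. Stack: [346800]
STORE_FAST q → q=346800. Stack: []
LOAD_FAST q → push 346800. Stack: [346800]
RETURN_VALUE → return 346800.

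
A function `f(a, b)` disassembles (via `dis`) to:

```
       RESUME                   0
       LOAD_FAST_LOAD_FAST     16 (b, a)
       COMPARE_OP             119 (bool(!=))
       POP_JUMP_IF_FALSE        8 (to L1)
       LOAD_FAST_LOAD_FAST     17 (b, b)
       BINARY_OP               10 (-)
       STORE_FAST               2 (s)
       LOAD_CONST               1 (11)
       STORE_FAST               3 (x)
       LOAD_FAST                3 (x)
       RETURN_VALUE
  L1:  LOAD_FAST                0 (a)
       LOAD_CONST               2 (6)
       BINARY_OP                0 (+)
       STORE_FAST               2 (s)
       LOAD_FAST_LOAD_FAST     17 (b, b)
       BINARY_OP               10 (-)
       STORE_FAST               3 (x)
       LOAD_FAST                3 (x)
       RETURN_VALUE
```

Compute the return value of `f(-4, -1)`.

LOAD_FAST_LOAD_FAST b,a → push -1,-4. Stack: [-1, -4]
COMPARE_OP bool(!=) → -1 vs -4 = True. Stack: [True]
POP_JUMP_IF_FALSE → pop True; no jump. Stack: []
LOAD_FAST_LOAD_FAST b,b → push -1,-1. Stack: [-1, -1]
BINARY_OP - → -1 - -1 = 0. Stack: [0]
STORE_FAST s → s=0. Stack: []
LOAD_CONST → push 11. Stack: [11]
STORE_FAST x → x=11. Stack: []
LOAD_FAST x → push 11. Stack: [11]
RETURN_VALUE → return 11.

11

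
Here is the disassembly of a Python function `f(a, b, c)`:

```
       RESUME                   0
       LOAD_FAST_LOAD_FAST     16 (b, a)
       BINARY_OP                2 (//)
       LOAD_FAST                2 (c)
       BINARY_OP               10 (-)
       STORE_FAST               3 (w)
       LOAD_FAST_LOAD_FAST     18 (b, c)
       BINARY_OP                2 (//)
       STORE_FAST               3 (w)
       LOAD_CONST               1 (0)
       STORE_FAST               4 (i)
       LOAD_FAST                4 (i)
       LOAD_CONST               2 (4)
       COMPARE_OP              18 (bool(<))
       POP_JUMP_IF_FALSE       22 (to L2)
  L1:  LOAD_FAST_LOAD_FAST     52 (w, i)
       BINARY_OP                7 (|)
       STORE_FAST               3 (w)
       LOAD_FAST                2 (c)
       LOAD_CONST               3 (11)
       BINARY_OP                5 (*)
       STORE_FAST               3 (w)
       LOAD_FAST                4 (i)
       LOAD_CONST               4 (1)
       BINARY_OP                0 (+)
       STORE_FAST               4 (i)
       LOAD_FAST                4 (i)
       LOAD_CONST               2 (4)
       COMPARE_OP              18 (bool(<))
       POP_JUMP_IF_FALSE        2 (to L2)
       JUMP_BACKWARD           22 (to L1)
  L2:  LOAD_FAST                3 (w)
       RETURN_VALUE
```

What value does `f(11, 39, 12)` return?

LOAD_FAST_LOAD_FAST b,a → push 39,11
BINARY_OP // → 39 // 11 = 3
LOAD_FAST c → push 12
BINARY_OP - → 3 - 12 = -9
STORE_FAST w → w=-9
LOAD_FAST_LOAD_FAST b,c → push 39,12
BINARY_OP // → 39 // 12 = 3
STORE_FAST w → w=3
LOAD_CONST → push 0
STORE_FAST i → i=0
LOAD_FAST i → push 0
LOAD_CONST → push 4
COMPARE_OP bool(<) → 0 vs 4 = True
POP_JUMP_IF_FALSE → pop True; no jump
LOAD_FAST_LOAD_FAST w,i → push 3,0
BINARY_OP | → 3 | 0 = 3
STORE_FAST w → w=3
LOAD_FAST c → push 12
LOAD_CONST → push 11
BINARY_OP * → 12 * 11 = 132
STORE_FAST w → w=132
LOAD_FAST i → push 0
LOAD_CONST → push 1
BINARY_OP + → 0 + 1 = 1
STORE_FAST i → i=1
LOAD_FAST i → push 1
LOAD_CONST → push 4
COMPARE_OP bool(<) → 1 vs 4 = True
POP_JUMP_IF_FALSE → pop True; no jump
LOAD_FAST_LOAD_FAST w,i → push 132,1
BINARY_OP | → 132 | 1 = 133
STORE_FAST w → w=133
LOAD_FAST c → push 12
LOAD_CONST → push 11
BINARY_OP * → 12 * 11 = 132
STORE_FAST w → w=132
LOAD_FAST i → push 1
LOAD_CONST → push 1
BINARY_OP + → 1 + 1 = 2
STORE_FAST i → i=2
LOAD_FAST i → push 2
LOAD_CONST → push 4
COMPARE_OP bool(<) → 2 vs 4 = True
POP_JUMP_IF_FALSE → pop True; no jump
LOAD_FAST_LOAD_FAST w,i → push 132,2
BINARY_OP | → 132 | 2 = 134
STORE_FAST w → w=134
LOAD_FAST c → push 12
LOAD_CONST → push 11
BINARY_OP * → 12 * 11 = 132
STORE_FAST w → w=132
LOAD_FAST i → push 2
LOAD_CONST → push 1
BINARY_OP + → 2 + 1 = 3
STORE_FAST i → i=3
LOAD_FAST i → push 3
LOAD_CONST → push 4
COMPARE_OP bool(<) → 3 vs 4 = True
POP_JUMP_IF_FALSE → pop True; no jump
LOAD_FAST_LOAD_FAST w,i → push 132,3
BINARY_OP | → 132 | 3 = 135
STORE_FAST w → w=135
LOAD_FAST c → push 12
LOAD_CONST → push 11
BINARY_OP * → 12 * 11 = 132
STORE_FAST w → w=132
LOAD_FAST i → push 3
LOAD_CONST → push 1
BINARY_OP + → 3 + 1 = 4
STORE_FAST i → i=4
LOAD_FAST i → push 4
LOAD_CONST → push 4
COMPARE_OP bool(<) → 4 vs 4 = False
POP_JUMP_IF_FALSE → pop False; jump
LOAD_FAST w → push 132
RETURN_VALUE → return 132.

132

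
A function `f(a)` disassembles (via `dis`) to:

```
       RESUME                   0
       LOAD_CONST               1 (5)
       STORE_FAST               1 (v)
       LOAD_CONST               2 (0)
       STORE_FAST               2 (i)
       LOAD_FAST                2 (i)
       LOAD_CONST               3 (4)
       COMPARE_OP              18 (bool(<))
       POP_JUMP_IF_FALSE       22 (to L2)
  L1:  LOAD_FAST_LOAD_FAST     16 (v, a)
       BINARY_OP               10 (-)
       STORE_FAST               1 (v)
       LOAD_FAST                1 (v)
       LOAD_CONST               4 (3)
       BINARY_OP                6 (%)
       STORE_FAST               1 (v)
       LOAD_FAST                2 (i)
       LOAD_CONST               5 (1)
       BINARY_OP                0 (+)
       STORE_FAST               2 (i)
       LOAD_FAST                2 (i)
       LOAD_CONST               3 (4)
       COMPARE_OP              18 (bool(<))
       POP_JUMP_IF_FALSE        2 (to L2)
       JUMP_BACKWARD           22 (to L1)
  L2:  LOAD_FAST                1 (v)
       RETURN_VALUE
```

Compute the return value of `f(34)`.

1

LOAD_CONST → push 5
STORE_FAST v → v=5
LOAD_CONST → push 0
STORE_FAST i → i=0
LOAD_FAST i → push 0
LOAD_CONST → push 4
COMPARE_OP bool(<) → 0 vs 4 = True
POP_JUMP_IF_FALSE → pop True; no jump
LOAD_FAST_LOAD_FAST v,a → push 5,34
BINARY_OP - → 5 - 34 = -29
STORE_FAST v → v=-29
LOAD_FAST v → push -29
LOAD_CONST → push 3
BINARY_OP % → -29 % 3 = 1
STORE_FAST v → v=1
LOAD_FAST i → push 0
LOAD_CONST → push 1
BINARY_OP + → 0 + 1 = 1
STORE_FAST i → i=1
LOAD_FAST i → push 1
LOAD_CONST → push 4
COMPARE_OP bool(<) → 1 vs 4 = True
POP_JUMP_IF_FALSE → pop True; no jump
LOAD_FAST_LOAD_FAST v,a → push 1,34
BINARY_OP - → 1 - 34 = -33
STORE_FAST v → v=-33
LOAD_FAST v → push -33
LOAD_CONST → push 3
BINARY_OP % → -33 % 3 = 0
STORE_FAST v → v=0
LOAD_FAST i → push 1
LOAD_CONST → push 1
BINARY_OP + → 1 + 1 = 2
STORE_FAST i → i=2
LOAD_FAST i → push 2
LOAD_CONST → push 4
COMPARE_OP bool(<) → 2 vs 4 = True
POP_JUMP_IF_FALSE → pop True; no jump
LOAD_FAST_LOAD_FAST v,a → push 0,34
BINARY_OP - → 0 - 34 = -34
STORE_FAST v → v=-34
LOAD_FAST v → push -34
LOAD_CONST → push 3
BINARY_OP % → -34 % 3 = 2
STORE_FAST v → v=2
LOAD_FAST i → push 2
LOAD_CONST → push 1
BINARY_OP + → 2 + 1 = 3
STORE_FAST i → i=3
LOAD_FAST i → push 3
LOAD_CONST → push 4
COMPARE_OP bool(<) → 3 vs 4 = True
POP_JUMP_IF_FALSE → pop True; no jump
LOAD_FAST_LOAD_FAST v,a → push 2,34
BINARY_OP - → 2 - 34 = -32
STORE_FAST v → v=-32
LOAD_FAST v → push -32
LOAD_CONST → push 3
BINARY_OP % → -32 % 3 = 1
STORE_FAST v → v=1
LOAD_FAST i → push 3
LOAD_CONST → push 1
BINARY_OP + → 3 + 1 = 4
STORE_FAST i → i=4
LOAD_FAST i → push 4
LOAD_CONST → push 4
COMPARE_OP bool(<) → 4 vs 4 = False
POP_JUMP_IF_FALSE → pop False; jump
LOAD_FAST v → push 1
RETURN_VALUE → return 1.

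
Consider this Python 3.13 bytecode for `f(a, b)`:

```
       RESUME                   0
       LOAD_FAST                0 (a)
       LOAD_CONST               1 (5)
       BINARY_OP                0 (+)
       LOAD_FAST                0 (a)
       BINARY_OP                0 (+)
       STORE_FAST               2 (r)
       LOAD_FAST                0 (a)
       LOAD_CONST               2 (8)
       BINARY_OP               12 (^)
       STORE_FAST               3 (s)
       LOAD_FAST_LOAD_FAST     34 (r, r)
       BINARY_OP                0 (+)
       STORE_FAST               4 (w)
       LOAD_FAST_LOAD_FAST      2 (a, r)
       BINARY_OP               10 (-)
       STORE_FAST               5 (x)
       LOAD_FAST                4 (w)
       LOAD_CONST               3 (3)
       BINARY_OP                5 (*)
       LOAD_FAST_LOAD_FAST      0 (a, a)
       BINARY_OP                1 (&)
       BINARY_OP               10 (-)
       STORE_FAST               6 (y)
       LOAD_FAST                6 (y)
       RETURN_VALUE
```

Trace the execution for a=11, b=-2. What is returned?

151

LOAD_FAST a → push 11. Stack: [11]
LOAD_CONST → push 5. Stack: [11, 5]
BINARY_OP + → 11 + 5 = 16. Stack: [16]
LOAD_FAST a → push 11. Stack: [16, 11]
BINARY_OP + → 16 + 11 = 27. Stack: [27]
STORE_FAST r → r=27. Stack: []
LOAD_FAST a → push 11. Stack: [11]
LOAD_CONST → push 8. Stack: [11, 8]
BINARY_OP ^ → 11 ^ 8 = 3. Stack: [3]
STORE_FAST s → s=3. Stack: []
LOAD_FAST_LOAD_FAST r,r → push 27,27. Stack: [27, 27]
BINARY_OP + → 27 + 27 = 54. Stack: [54]
STORE_FAST w → w=54. Stack: []
LOAD_FAST_LOAD_FAST a,r → push 11,27. Stack: [11, 27]
BINARY_OP - → 11 - 27 = -16. Stack: [-16]
STORE_FAST x → x=-16. Stack: []
LOAD_FAST w → push 54. Stack: [54]
LOAD_CONST → push 3. Stack: [54, 3]
BINARY_OP * → 54 * 3 = 162. Stack: [162]
LOAD_FAST_LOAD_FAST a,a → push 11,11. Stack: [162, 11, 11]
BINARY_OP & → 11 & 11 = 11. Stack: [162, 11]
BINARY_OP - → 162 - 11 = 151. Stack: [151]
STORE_FAST y → y=151. Stack: []
LOAD_FAST y → push 151. Stack: [151]
RETURN_VALUE → return 151.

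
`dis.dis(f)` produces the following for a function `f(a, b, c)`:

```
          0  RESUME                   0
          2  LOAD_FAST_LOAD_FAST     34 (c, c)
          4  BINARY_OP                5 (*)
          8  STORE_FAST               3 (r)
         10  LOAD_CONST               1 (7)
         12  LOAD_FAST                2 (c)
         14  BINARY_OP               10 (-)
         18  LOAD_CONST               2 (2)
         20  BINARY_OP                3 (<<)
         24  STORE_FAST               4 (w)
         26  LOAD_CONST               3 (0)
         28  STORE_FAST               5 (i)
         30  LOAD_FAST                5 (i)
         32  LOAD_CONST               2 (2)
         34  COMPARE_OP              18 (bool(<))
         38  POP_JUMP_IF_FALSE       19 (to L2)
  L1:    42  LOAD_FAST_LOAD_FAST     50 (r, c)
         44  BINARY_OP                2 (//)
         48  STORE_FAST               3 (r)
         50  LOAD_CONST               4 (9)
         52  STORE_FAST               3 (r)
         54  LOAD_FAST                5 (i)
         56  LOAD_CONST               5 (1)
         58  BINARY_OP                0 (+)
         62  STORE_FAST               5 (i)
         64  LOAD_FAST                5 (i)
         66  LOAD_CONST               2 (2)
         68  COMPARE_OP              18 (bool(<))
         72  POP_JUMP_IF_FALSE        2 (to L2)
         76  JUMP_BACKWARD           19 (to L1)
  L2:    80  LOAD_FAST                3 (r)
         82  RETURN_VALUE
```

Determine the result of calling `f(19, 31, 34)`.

LOAD_FAST_LOAD_FAST c,c → push 34,34. Stack: [34, 34]
BINARY_OP * → 34 * 34 = 1156. Stack: [1156]
STORE_FAST r → r=1156. Stack: []
LOAD_CONST → push 7. Stack: [7]
LOAD_FAST c → push 34. Stack: [7, 34]
BINARY_OP - → 7 - 34 = -27. Stack: [-27]
LOAD_CONST → push 2. Stack: [-27, 2]
BINARY_OP << → -27 << 2 = -108. Stack: [-108]
STORE_FAST w → w=-108. Stack: []
LOAD_CONST → push 0. Stack: [0]
STORE_FAST i → i=0. Stack: []
LOAD_FAST i → push 0. Stack: [0]
LOAD_CONST → push 2. Stack: [0, 2]
COMPARE_OP bool(<) → 0 vs 2 = True. Stack: [True]
POP_JUMP_IF_FALSE → pop True; no jump. Stack: []
LOAD_FAST_LOAD_FAST r,c → push 1156,34. Stack: [1156, 34]
BINARY_OP // → 1156 // 34 = 34. Stack: [34]
STORE_FAST r → r=34. Stack: []
LOAD_CONST → push 9. Stack: [9]
STORE_FAST r → r=9. Stack: []
LOAD_FAST i → push 0. Stack: [0]
LOAD_CONST → push 1. Stack: [0, 1]
BINARY_OP + → 0 + 1 = 1. Stack: [1]
STORE_FAST i → i=1. Stack: []
LOAD_FAST i → push 1. Stack: [1]
LOAD_CONST → push 2. Stack: [1, 2]
COMPARE_OP bool(<) → 1 vs 2 = True. Stack: [True]
POP_JUMP_IF_FALSE → pop True; no jump. Stack: []
LOAD_FAST_LOAD_FAST r,c → push 9,34. Stack: [9, 34]
BINARY_OP // → 9 // 34 = 0. Stack: [0]
STORE_FAST r → r=0. Stack: []
LOAD_CONST → push 9. Stack: [9]
STORE_FAST r → r=9. Stack: []
LOAD_FAST i → push 1. Stack: [1]
LOAD_CONST → push 1. Stack: [1, 1]
BINARY_OP + → 1 + 1 = 2. Stack: [2]
STORE_FAST i → i=2. Stack: []
LOAD_FAST i → push 2. Stack: [2]
LOAD_CONST → push 2. Stack: [2, 2]
COMPARE_OP bool(<) → 2 vs 2 = False. Stack: [False]
POP_JUMP_IF_FALSE → pop False; jump. Stack: []
LOAD_FAST r → push 9. Stack: [9]
RETURN_VALUE → return 9.

9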